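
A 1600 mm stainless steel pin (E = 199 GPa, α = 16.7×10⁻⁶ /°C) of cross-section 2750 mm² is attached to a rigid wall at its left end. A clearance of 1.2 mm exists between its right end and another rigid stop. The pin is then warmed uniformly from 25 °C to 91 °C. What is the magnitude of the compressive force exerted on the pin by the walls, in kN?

Unrestrained expansion: δ_free = αΔT L = 16.7×10⁻⁶ × 66 × 1600 = 1.764 mm.
This exceeds the 1.2 mm gap, so the wall pushes back. The portion of expansion that must be recovered elastically is δ_free − gap = 1.764 − 1.2 = 0.5635 mm.
Compatibility: PL/(AE) = 0.5635 mm, so σ = P/A = E × (0.5635/1600) = 70.09 MPa.
P = σA = 70.09 × 2750 = 192.7 kN.

P ≈ 193 kN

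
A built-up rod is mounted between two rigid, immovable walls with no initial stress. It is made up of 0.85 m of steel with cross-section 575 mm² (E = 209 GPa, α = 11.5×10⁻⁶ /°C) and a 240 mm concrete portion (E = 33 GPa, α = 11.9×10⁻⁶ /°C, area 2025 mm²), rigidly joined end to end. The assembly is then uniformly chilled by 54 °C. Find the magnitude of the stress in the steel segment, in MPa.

σ ≈ 111 MPa (tensile)

If the supports were absent, the total length change would be Σ αᵢΔT Lᵢ = 11.5×10⁻⁶×54×850 + 11.9×10⁻⁶×54×240 = 0.6821 mm.
The walls prevent any net length change, so an axial force P (same in every segment) develops. Compatibility: P · Σ Lᵢ/(AᵢEᵢ) = δ_free.
The series flexibility is Σ Lᵢ/(AᵢEᵢ) = 850/(575×209×10³) + 240/(2025×33×10³) = 1.066×10⁻⁵ mm/N.
P = 0.6821 / 1.066×10⁻⁵ = 63960 N = 63.96 kN, tensile.
σ_{steel} = P / A = 63960 / 575 = 111.2 MPa.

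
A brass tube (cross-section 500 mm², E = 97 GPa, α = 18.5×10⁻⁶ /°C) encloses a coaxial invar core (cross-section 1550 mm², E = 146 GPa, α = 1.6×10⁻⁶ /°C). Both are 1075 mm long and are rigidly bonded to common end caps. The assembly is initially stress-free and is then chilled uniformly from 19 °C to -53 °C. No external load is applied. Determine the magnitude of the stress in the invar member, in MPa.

The brass has the larger α, so on cooling it would change length more than the invar if both were free. The rigid plates force a common final length, so the brass is put into tension and the invar into compression, with equal and opposite forces P (no external load).
Equating the net (thermal + elastic) strains gives |α₁ − α₂|·ΔT = P·[1/(A₁E₁) + 1/(A₂E₂)].
|α₁ − α₂|·ΔT = 16.9×10⁻⁶ × 72 = 0.001217.
1/(A₁E₁) + 1/(A₂E₂) = 1/(500×97×10³) + 1/(1550×146×10³) = 2.504×10⁻⁸ N⁻¹.
So P = 0.001217 / 2.504×10⁻⁸ = 48.6 kN.
σ_{invar} = P/A₂ = 48600/1550 = 31.35 MPa, compressive.

σ ≈ 31.4 MPa (compressive)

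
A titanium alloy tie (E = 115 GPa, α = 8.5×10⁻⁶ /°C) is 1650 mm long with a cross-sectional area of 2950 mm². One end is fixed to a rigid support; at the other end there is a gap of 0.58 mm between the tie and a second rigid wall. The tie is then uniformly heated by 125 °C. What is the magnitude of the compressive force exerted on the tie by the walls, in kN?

P ≈ 241 kN

Unrestrained expansion: δ_free = αΔT L = 8.5×10⁻⁶ × 125 × 1650 = 1.753 mm.
This exceeds the 0.58 mm gap, so the wall pushes back. The portion of expansion that must be recovered elastically is δ_free − gap = 1.753 − 0.58 = 1.173 mm.
That suppressed elongation corresponds to σ = E·Δ/L = 115×10³ × 1.173/1650 = 81.76 MPa.
Force on the wall = σA = 81.76 × 2950 mm² = 241.2 kN.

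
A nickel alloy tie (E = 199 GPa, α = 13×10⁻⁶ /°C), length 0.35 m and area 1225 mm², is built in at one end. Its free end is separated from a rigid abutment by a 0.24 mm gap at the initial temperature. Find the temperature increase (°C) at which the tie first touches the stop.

ΔT ≈ 52.7 °C

Contact occurs when the free expansion equals the gap: αΔT L = 0.24 mm.
So ΔT = g/(αL) = 0.24/(13×10⁻⁶ × 350) = 52.75 °C.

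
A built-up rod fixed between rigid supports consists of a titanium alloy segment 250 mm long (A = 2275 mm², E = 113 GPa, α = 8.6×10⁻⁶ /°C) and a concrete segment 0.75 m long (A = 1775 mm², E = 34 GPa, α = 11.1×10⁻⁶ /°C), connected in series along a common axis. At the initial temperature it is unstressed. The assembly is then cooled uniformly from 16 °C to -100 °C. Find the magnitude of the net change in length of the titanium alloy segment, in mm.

If the supports were absent, the total length change would be Σ αᵢΔT Lᵢ = 8.6×10⁻⁶×116×250 + 11.1×10⁻⁶×116×750 = 1.215 mm.
Since the ends are fixed, an axial force P builds up, equal in every segment, with P · Σ Lᵢ/(AᵢEᵢ) = δ_free.
Σ Lᵢ/(AᵢEᵢ) = 250/(2275×113×10³) + 750/(1775×34×10³) = 1.34×10⁻⁵ mm/N.
Hence P = δ_free / Σ(L/AE) = 1.215/1.34×10⁻⁵ = 90.68 kN (tensile).
For the titanium alloy segment, free thermal change = 8.6×10⁻⁶×116×250 = 0.2494 mm and elastic change from P = 90680×250/(2275×113×10³) = 0.08818 mm; these oppose, so the net change is 0.161 mm (segment shortens).

|ΔL| ≈ 0.161 mm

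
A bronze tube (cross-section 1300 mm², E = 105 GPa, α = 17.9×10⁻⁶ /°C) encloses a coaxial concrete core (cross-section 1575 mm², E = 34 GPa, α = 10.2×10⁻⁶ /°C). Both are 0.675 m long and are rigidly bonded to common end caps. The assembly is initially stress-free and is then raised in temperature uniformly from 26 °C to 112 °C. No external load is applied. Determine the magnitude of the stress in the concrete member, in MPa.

Both members must finish at the same length. With the larger α, the bronze tends to over-expand; the plates restrain it, putting the bronze in compression and the concrete in tension. With no external load the two internal forces are equal and opposite, magnitude P.
Compatibility of the two members (thermal + elastic change equal): (α₁ − α₂)ΔT = P·[1/(A₁E₁) + 1/(A₂E₂)].
|α₁ − α₂|·ΔT = 7.7×10⁻⁶ × 86 = 0.0006622.
1/(A₁E₁) + 1/(A₂E₂) = 1/(1300×105×10³) + 1/(1575×34×10³) = 2.6×10⁻⁸ N⁻¹.
P = 0.0006622 / 2.6×10⁻⁸ = 25470 N = 25.47 kN.
σ_{concrete} = P/A₂ = 25470/1575 = 16.17 MPa, tensile.

σ ≈ 16.2 MPa (tensile)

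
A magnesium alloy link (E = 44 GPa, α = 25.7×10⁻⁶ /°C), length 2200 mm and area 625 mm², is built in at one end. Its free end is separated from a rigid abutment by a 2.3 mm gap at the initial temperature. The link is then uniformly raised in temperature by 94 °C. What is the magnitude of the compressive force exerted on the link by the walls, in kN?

P ≈ 37.7 kN

Unrestrained expansion: δ_free = αΔT L = 25.7×10⁻⁶ × 94 × 2200 = 5.315 mm.
This exceeds the 2.3 mm gap, so the wall pushes back. The portion of expansion that must be recovered elastically is δ_free − gap = 5.315 − 2.3 = 3.015 mm.
That suppressed elongation corresponds to σ = E·Δ/L = 44×10³ × 3.015/2200 = 60.3 MPa.
Force on the wall = σA = 60.3 × 625 mm² = 37.68 kN.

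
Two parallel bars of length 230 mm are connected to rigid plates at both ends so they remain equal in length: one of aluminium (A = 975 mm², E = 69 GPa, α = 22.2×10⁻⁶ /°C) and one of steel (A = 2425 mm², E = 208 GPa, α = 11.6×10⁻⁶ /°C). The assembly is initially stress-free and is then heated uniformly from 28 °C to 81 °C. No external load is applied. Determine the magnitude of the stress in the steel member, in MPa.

σ ≈ 13.8 MPa (tensile)

Both members must finish at the same length. With the larger α, the aluminium tends to over-expand; the plates restrain it, putting the aluminium in compression and the steel in tension. With no external load the two internal forces are equal and opposite, magnitude P.
Compatibility of the two members (thermal + elastic change equal): (α₁ − α₂)ΔT = P·[1/(A₁E₁) + 1/(A₂E₂)].
|α₁ − α₂|·ΔT = 10.6×10⁻⁶ × 53 = 0.0005618.
1/(A₁E₁) + 1/(A₂E₂) = 1/(975×69×10³) + 1/(2425×208×10³) = 1.685×10⁻⁸ N⁻¹.
So P = 0.0005618 / 1.685×10⁻⁸ = 33.35 kN.
σ_{steel} = P/A₂ = 33350/2425 = 13.75 MPa, tensile.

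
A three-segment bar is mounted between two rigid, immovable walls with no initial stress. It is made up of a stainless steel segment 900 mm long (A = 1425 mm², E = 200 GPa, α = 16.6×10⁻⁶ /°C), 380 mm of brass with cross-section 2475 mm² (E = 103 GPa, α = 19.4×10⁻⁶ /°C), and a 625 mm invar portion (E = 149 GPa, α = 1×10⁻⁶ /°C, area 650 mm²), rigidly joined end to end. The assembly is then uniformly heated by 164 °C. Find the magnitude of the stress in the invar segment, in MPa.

σ ≈ 521 MPa (compressive)

With the walls removed the bar would change length by δ_free = Σ αᵢΔT Lᵢ = 16.6×10⁻⁶×164×900 + 19.4×10⁻⁶×164×380 + 1×10⁻⁶×164×625 = 3.762 mm.
Since the ends are fixed, an axial force P builds up, equal in every segment, with P · Σ Lᵢ/(AᵢEᵢ) = δ_free.
Σ Lᵢ/(AᵢEᵢ) = 900/(1425×200×10³) + 380/(2475×103×10³) + 625/(650×149×10³) = 1.11×10⁻⁵ mm/N.
P = 3.762 / 1.11×10⁻⁵ = 338800 N = 338.8 kN, compressive.
σ_{invar} = P / A = 338800 / 650 = 521.3 MPa.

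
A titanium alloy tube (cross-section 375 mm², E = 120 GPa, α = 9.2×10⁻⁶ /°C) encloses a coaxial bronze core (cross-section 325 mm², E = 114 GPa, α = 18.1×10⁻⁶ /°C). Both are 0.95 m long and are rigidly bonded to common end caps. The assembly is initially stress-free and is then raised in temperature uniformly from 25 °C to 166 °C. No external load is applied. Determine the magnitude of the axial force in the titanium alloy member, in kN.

The bronze has the larger α, so on heating it would change length more than the titanium alloy if both were free. The rigid plates force a common final length, so the bronze is put into compression and the titanium alloy into tension, with equal and opposite forces P (no external load).
Equating the net (thermal + elastic) strains gives |α₁ − α₂|·ΔT = P·[1/(A₁E₁) + 1/(A₂E₂)].
|α₁ − α₂|·ΔT = 8.9×10⁻⁶ × 141 = 0.001255.
1/(A₁E₁) + 1/(A₂E₂) = 1/(375×120×10³) + 1/(325×114×10³) = 4.921×10⁻⁸ N⁻¹.
So P = 0.001255 / 4.921×10⁻⁸ = 25.5 kN.

P ≈ 25.5 kN (tensile in the titanium alloy)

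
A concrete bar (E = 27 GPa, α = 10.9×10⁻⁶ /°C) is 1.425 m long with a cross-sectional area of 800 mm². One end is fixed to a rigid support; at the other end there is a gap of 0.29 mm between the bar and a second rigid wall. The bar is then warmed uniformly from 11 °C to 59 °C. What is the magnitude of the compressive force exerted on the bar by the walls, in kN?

If the wall were absent the bar would grow by αΔT L = 10.9×10⁻⁶ × 48 × 1425 = 0.7456 mm.
After closing the 0.29 mm clearance, 0.7456 − 0.29 = 0.4556 mm of expansion remains to be suppressed by the wall.
Compatibility: PL/(AE) = 0.4556 mm, so σ = P/A = E × (0.4556/1425) = 8.632 MPa.
Force on the wall = σA = 8.632 × 800 mm² = 6.905 kN.

P ≈ 6.91 kN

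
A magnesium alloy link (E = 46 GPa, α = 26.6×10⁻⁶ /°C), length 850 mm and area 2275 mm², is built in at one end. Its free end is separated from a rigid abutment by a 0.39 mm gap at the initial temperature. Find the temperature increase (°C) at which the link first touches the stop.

ΔT ≈ 17.2 °C

The gap closes when αΔT L = 0.39 mm, since the link is still unstressed at that instant.
ΔT = 0.39 / (26.6×10⁻⁶ × 850) = 17.25 °C.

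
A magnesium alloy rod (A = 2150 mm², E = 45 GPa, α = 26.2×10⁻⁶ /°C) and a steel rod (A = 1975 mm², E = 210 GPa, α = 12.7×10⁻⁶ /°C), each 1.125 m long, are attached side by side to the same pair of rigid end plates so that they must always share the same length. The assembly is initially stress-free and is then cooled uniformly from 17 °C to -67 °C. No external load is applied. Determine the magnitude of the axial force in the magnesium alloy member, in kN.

The magnesium alloy has the larger α, so on cooling it would change length more than the steel if both were free. The rigid plates force a common final length, so the magnesium alloy is put into tension and the steel into compression, with equal and opposite forces P (no external load).
Equating the net (thermal + elastic) strains gives |α₁ − α₂|·ΔT = P·[1/(A₁E₁) + 1/(A₂E₂)].
|α₁ − α₂|·ΔT = 13.5×10⁻⁶ × 84 = 0.001134.
1/(A₁E₁) + 1/(A₂E₂) = 1/(2150×45×10³) + 1/(1975×210×10³) = 1.275×10⁻⁸ N⁻¹.
So P = 0.001134 / 1.275×10⁻⁸ = 88.96 kN.

P ≈ 89 kN (tensile in the magnesium alloy)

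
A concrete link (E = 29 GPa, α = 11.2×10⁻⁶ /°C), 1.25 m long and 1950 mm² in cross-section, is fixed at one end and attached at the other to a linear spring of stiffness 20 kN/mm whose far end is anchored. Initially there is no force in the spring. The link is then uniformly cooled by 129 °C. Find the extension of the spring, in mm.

If the spring were absent the link would shorten by αΔT L = 11.2×10⁻⁶ × 129 × 1250 = 1.806 mm.
Let P be the tensile force in the spring. The link extends elastically by PL/(AE) and the spring stretches by P/k; together these equal δ_free.
P [ L/(AE) + 1/k ] = δ_free → P [ 1250/(1950×29×10³) + 1/(20×10³) ] = 1.806.
P = 1.806 / 7.21×10⁻⁵ = 25050 N.
Spring extension = P/k = 25050/(20×10³) = 1.252 mm.

δ ≈ 1.25 mm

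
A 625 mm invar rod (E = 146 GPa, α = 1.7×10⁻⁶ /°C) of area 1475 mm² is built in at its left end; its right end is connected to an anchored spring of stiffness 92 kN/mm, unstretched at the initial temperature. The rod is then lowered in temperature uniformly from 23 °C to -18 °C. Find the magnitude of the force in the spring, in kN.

The unrestrained thermal change is αΔT L = 1.7×10⁻⁶ × 41 × 625 = 0.04356 mm.
With a force P in the spring, the elastic change of the rod is PL/(AE) and that of the spring is P/k; compatibility requires their sum to equal δ_free.
P [ L/(AE) + 1/k ] = δ_free → P [ 625/(1475×146×10³) + 1/(92×10³) ] = 0.04356.
P = 0.04356 / 1.377×10⁻⁵ = 3163 N.

P ≈ 3.16 kN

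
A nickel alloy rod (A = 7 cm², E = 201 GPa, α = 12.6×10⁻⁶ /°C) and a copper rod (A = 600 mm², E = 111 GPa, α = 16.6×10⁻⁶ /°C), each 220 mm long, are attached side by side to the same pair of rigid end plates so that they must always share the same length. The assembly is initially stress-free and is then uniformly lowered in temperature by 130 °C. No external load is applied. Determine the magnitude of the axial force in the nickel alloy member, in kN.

P ≈ 23.5 kN (compressive in the nickel alloy)

Equilibrium of a rigid end plate with no external load gives equal and opposite internal forces ±P in the two members. Since α_{copper} > α_{nickel alloy}, cooling drives the copper into tension and the nickel alloy into compression.
Equating the net (thermal + elastic) strains gives |α₁ − α₂|·ΔT = P·[1/(A₁E₁) + 1/(A₂E₂)].
|α₁ − α₂|·ΔT = 4×10⁻⁶ × 130 = 0.00052.
1/(A₁E₁) + 1/(A₂E₂) = 1/(700×201×10³) + 1/(600×111×10³) = 2.212×10⁻⁸ N⁻¹.
So P = 0.00052 / 2.212×10⁻⁸ = 23.51 kN.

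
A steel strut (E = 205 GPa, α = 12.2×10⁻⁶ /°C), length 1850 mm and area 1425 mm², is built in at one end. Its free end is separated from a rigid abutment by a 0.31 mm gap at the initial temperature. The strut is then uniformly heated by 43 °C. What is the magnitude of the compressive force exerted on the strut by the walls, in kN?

Unrestrained expansion: δ_free = αΔT L = 12.2×10⁻⁶ × 43 × 1850 = 0.9705 mm.
This exceeds the 0.31 mm gap, so the wall pushes back. The portion of expansion that must be recovered elastically is δ_free − gap = 0.9705 − 0.31 = 0.6605 mm.
Compatibility: PL/(AE) = 0.6605 mm, so σ = P/A = E × (0.6605/1850) = 73.19 MPa.
P = σA = 73.19 × 1425 = 104.3 kN.

P ≈ 104 kN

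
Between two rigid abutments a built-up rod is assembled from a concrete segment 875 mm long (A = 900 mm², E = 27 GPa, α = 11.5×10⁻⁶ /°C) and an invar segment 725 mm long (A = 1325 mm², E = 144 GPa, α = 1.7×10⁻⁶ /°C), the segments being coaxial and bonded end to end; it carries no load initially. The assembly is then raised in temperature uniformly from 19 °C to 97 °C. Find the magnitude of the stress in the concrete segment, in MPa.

σ ≈ 24.6 MPa (compressive)

Free thermal expansion of the whole bar: Σ αᵢΔT Lᵢ = 11.5×10⁻⁶×78×875 + 1.7×10⁻⁶×78×725 = 0.881 mm.
The rigid supports impose zero overall length change; the single axial force P common to all segments must satisfy P Σ Lᵢ/(AᵢEᵢ) = δ_free.
The series flexibility is Σ Lᵢ/(AᵢEᵢ) = 875/(900×27×10³) + 725/(1325×144×10³) = 3.981×10⁻⁵ mm/N.
P = 0.881 / 3.981×10⁻⁵ = 22130 N = 22.13 kN, compressive.
σ_{concrete} = P / A = 22130 / 900 = 24.59 MPa.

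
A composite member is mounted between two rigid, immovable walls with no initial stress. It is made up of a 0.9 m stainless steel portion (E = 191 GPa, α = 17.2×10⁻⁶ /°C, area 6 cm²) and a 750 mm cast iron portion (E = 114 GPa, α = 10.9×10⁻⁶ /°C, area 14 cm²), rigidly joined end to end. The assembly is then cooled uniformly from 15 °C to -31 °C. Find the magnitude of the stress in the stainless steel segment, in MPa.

With the walls removed the bar would change length by δ_free = Σ αᵢΔT Lᵢ = 17.2×10⁻⁶×46×900 + 10.9×10⁻⁶×46×750 = 1.088 mm.
The walls prevent any net length change, so an axial force P (same in every segment) develops. Compatibility: P · Σ Lᵢ/(AᵢEᵢ) = δ_free.
Σ Lᵢ/(AᵢEᵢ) = 900/(600×191×10³) + 750/(1400×114×10³) = 1.255×10⁻⁵ mm/N.
Hence P = δ_free / Σ(L/AE) = 1.088/1.255×10⁻⁵ = 86.69 kN (tensile).
σ_{stainless steel} = P / A = 86690 / 600 = 144.5 MPa.

σ ≈ 144 MPa (tensile)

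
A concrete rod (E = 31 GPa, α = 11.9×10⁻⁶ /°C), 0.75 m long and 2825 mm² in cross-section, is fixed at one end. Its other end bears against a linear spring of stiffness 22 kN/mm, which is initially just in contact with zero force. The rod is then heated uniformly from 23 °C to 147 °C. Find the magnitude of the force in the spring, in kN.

If the spring were absent the rod would lengthen by αΔT L = 11.9×10⁻⁶ × 124 × 750 = 1.107 mm.
Let P be the compressive force at the spring. The rod shortens elastically by PL/(AE) and the spring compresses by P/k; together these equal δ_free.
So P = δ_free / [L/(AE) + 1/k] = 1.107 / [ 750/(2825×31×10³) + 1/(22×10³) ].
P = 1.107 / 5.402×10⁻⁵ = 20490 N.

P ≈ 20.5 kN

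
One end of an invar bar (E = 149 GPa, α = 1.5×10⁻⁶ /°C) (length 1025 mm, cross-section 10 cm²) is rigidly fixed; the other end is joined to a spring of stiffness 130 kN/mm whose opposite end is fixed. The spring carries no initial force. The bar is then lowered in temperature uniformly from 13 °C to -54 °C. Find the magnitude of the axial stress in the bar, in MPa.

The unrestrained thermal change is αΔT L = 1.5×10⁻⁶ × 67 × 1025 = 0.103 mm.
Let P be the tensile force in the spring. The bar extends elastically by PL/(AE) and the spring stretches by P/k; together these equal δ_free.
So P = δ_free / [L/(AE) + 1/k] = 0.103 / [ 1025/(1000×149×10³) + 1/(130×10³) ].
P = 0.103 / 1.457×10⁻⁵ = 7069 N.
σ = P/A = 7069/1000 = 7.069 MPa.

σ ≈ 7.07 MPa (tensile)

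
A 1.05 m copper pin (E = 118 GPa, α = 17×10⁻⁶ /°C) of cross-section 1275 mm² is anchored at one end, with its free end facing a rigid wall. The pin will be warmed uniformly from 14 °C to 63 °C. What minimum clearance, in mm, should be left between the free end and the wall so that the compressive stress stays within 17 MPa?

Free expansion if unrestrained: δ_free = αΔT L = 17×10⁻⁶ × 49 × 1050 = 0.8746 mm.
At the allowable stress the elastic shortening the wall may impose is σL/E = 17 × 1050 / (118×10³) = 0.1513 mm.
The gap must absorb the remainder: g_min = 0.8746 − 0.1513 = 0.7234 mm.

g ≈ 0.723 mm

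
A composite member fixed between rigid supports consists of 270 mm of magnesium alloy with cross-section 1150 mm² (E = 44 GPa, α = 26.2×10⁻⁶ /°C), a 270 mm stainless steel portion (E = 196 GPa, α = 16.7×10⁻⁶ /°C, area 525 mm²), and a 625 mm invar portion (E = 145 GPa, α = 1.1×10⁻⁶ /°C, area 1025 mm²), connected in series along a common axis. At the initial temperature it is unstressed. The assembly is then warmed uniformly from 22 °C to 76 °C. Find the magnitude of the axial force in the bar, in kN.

Free thermal expansion of the whole bar: Σ αᵢΔT Lᵢ = 26.2×10⁻⁶×54×270 + 16.7×10⁻⁶×54×270 + 1.1×10⁻⁶×54×625 = 0.6626 mm.
Since the ends are fixed, an axial force P builds up, equal in every segment, with P · Σ Lᵢ/(AᵢEᵢ) = δ_free.
Σ Lᵢ/(AᵢEᵢ) = 270/(1150×44×10³) + 270/(525×196×10³) + 625/(1025×145×10³) = 1.217×10⁻⁵ mm/N.
P = 0.6626 / 1.217×10⁻⁵ = 54470 N = 54.47 kN, compressive.

P ≈ 54.5 kN (compressive)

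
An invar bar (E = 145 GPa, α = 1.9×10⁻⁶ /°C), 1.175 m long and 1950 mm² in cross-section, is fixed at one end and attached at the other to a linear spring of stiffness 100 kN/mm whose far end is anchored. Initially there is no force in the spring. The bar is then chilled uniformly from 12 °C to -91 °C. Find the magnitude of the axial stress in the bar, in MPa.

The unrestrained thermal change is αΔT L = 1.9×10⁻⁶ × 103 × 1175 = 0.2299 mm.
Let P be the tensile force in the spring. The bar extends elastically by PL/(AE) and the spring stretches by P/k; together these equal δ_free.
P [ L/(AE) + 1/k ] = δ_free → P [ 1175/(1950×145×10³) + 1/(100×10³) ] = 0.2299.
P = 0.2299 / 1.416×10⁻⁵ = 16240 N.
σ = P/A = 16240/1950 = 8.33 MPa.

σ ≈ 8.33 MPa (tensile)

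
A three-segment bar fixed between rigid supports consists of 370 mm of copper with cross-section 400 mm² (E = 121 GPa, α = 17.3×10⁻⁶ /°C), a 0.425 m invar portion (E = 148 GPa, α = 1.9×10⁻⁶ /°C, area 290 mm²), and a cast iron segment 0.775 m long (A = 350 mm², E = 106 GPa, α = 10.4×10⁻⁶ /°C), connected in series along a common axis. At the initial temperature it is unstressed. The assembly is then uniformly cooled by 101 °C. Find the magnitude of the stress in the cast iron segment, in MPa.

If the supports were absent, the total length change would be Σ αᵢΔT Lᵢ = 17.3×10⁻⁶×101×370 + 1.9×10⁻⁶×101×425 + 10.4×10⁻⁶×101×775 = 1.542 mm.
The rigid supports impose zero overall length change; the single axial force P common to all segments must satisfy P Σ Lᵢ/(AᵢEᵢ) = δ_free.
Σ Lᵢ/(AᵢEᵢ) = 370/(400×121×10³) + 425/(290×148×10³) + 775/(350×106×10³) = 3.844×10⁻⁵ mm/N.
Hence P = δ_free / Σ(L/AE) = 1.542/3.844×10⁻⁵ = 40.12 kN (tensile).
σ_{cast iron} = P / A = 40120 / 350 = 114.6 MPa.

σ ≈ 115 MPa (tensile)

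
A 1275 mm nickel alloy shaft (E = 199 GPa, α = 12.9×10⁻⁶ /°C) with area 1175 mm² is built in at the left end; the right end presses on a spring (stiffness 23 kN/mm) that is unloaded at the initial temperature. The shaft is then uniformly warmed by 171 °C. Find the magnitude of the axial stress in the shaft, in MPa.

σ ≈ 48.9 MPa (compressive)

The unrestrained thermal change is αΔT L = 12.9×10⁻⁶ × 171 × 1275 = 2.813 mm.
Let P be the compressive force at the spring. The shaft shortens elastically by PL/(AE) and the spring compresses by P/k; together these equal δ_free.
P [ L/(AE) + 1/k ] = δ_free → P [ 1275/(1175×199×10³) + 1/(23×10³) ] = 2.813.
P = 2.813 / 4.893×10⁻⁵ = 57480 N.
σ = P/A = 57480/1175 = 48.92 MPa.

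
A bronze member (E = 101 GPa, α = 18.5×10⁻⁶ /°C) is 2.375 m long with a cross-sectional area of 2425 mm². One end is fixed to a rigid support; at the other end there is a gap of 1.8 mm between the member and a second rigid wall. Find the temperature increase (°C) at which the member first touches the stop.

ΔT ≈ 41 °C

The gap closes when αΔT L = 1.8 mm, since the member is still unstressed at that instant.
ΔT = 1.8 / (18.5×10⁻⁶ × 2375) = 40.97 °C.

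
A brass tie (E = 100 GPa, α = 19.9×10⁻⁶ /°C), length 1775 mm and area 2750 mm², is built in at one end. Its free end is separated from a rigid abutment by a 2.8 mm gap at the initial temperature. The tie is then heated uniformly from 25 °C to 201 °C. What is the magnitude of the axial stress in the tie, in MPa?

Unrestrained expansion: δ_free = αΔT L = 19.9×10⁻⁶ × 176 × 1775 = 6.217 mm.
This exceeds the 2.8 mm gap, so the wall pushes back. The portion of expansion that must be recovered elastically is δ_free − gap = 6.217 − 2.8 = 3.417 mm.
So σ = E(δ_free − g)/L = 100×10³ × 3.417/1775 = 192.5 MPa.

σ ≈ 192 MPa (compressive)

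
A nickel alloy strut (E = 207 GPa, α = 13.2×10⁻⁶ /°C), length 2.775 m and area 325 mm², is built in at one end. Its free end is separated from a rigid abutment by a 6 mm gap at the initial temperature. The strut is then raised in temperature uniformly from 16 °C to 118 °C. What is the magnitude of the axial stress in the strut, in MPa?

σ ≈ 0 MPa

Free thermal elongation = αΔT L = 13.2×10⁻⁶ × 102 × 2775 = 3.736 mm.
Since δ_free = 3.74 mm is less than the 6 mm gap, the strut never touches the wall. No axial force develops.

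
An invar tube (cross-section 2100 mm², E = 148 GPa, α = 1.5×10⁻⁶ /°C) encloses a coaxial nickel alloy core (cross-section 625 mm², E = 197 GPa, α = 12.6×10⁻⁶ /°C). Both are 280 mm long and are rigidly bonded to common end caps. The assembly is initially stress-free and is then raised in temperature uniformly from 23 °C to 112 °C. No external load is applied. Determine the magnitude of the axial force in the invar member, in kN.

P ≈ 87.1 kN (tensile in the invar)

Equilibrium of a rigid end plate with no external load gives equal and opposite internal forces ±P in the two members. Since α_{nickel alloy} > α_{invar}, heating drives the nickel alloy into compression and the invar into tension.
Compatibility of the two members (thermal + elastic change equal): (α₁ − α₂)ΔT = P·[1/(A₁E₁) + 1/(A₂E₂)].
|α₁ − α₂|·ΔT = 11.1×10⁻⁶ × 89 = 0.0009879.
1/(A₁E₁) + 1/(A₂E₂) = 1/(2100×148×10³) + 1/(625×197×10³) = 1.134×10⁻⁸ N⁻¹.
So P = 0.0009879 / 1.134×10⁻⁸ = 87.12 kN.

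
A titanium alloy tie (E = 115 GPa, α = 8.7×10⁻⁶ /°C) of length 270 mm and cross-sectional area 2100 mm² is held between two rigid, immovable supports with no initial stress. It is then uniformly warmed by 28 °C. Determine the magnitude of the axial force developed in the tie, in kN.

P ≈ 58.8 kN (compressive)

With zero net strain, σ = E·αΔT = 115 GPa × 8.7×10⁻⁶ × 28 = 28.01 MPa.
Axial force P = σA = 28.01 × 2100 = 58830 N = 58.83 kN, compressive.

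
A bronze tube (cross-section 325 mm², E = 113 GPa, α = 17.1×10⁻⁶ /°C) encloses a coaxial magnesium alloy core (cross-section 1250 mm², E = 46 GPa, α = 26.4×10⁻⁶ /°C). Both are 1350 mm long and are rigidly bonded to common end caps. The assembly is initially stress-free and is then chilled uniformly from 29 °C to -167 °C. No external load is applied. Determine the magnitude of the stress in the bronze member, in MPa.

σ ≈ 126 MPa (compressive)

Equilibrium of a rigid end plate with no external load gives equal and opposite internal forces ±P in the two members. Since α_{magnesium alloy} > α_{bronze}, cooling drives the magnesium alloy into tension and the bronze into compression.
Setting the final lengths equal and cancelling L: (α₁ − α₂)ΔT = P/(A₁E₁) + P/(A₂E₂).
|α₁ − α₂|·ΔT = 9.3×10⁻⁶ × 196 = 0.001823.
1/(A₁E₁) + 1/(A₂E₂) = 1/(325×113×10³) + 1/(1250×46×10³) = 4.462×10⁻⁸ N⁻¹.
So P = 0.001823 / 4.462×10⁻⁸ = 40.85 kN.
σ_{bronze} = P/A₁ = 40850/325 = 125.7 MPa, compressive.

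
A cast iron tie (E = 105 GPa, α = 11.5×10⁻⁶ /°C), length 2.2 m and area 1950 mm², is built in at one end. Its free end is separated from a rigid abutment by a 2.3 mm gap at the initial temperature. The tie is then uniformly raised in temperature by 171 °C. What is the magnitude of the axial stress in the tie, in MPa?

σ ≈ 96.7 MPa (compressive)

Free thermal elongation = αΔT L = 11.5×10⁻⁶ × 171 × 2200 = 4.326 mm.
The gap closes (δ_free > 2.3 mm) and the wall then resists a further 4.326 − 2.3 = 2.026 mm of expansion.
Compatibility: PL/(AE) = 2.026 mm, so σ = P/A = E × (2.026/2200) = 96.71 MPa.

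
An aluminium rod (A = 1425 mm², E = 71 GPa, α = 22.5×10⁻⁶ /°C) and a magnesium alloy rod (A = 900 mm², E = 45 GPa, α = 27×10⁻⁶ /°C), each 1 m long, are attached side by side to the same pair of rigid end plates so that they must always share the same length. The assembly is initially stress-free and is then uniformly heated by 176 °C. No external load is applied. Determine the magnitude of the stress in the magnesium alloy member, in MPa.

σ ≈ 25.5 MPa (compressive)

Equilibrium of a rigid end plate with no external load gives equal and opposite internal forces ±P in the two members. Since α_{magnesium alloy} > α_{aluminium}, heating drives the magnesium alloy into compression and the aluminium into tension.
Setting the final lengths equal and cancelling L: (α₁ − α₂)ΔT = P/(A₁E₁) + P/(A₂E₂).
|α₁ − α₂|·ΔT = 4.5×10⁻⁶ × 176 = 0.000792.
1/(A₁E₁) + 1/(A₂E₂) = 1/(1425×71×10³) + 1/(900×45×10³) = 3.458×10⁻⁸ N⁻¹.
P = 0.000792 / 3.458×10⁻⁸ = 22910 N = 22.91 kN.
σ_{magnesium alloy} = P/A₂ = 22910/900 = 25.45 MPa, compressive.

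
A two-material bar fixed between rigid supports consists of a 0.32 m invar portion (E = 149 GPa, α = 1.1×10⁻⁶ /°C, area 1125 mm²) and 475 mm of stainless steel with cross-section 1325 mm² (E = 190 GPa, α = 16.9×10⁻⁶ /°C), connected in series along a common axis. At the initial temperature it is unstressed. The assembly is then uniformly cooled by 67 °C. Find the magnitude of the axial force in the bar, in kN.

P ≈ 148 kN (tensile)

If the supports were absent, the total length change would be Σ αᵢΔT Lᵢ = 1.1×10⁻⁶×67×320 + 16.9×10⁻⁶×67×475 = 0.5614 mm.
The walls prevent any net length change, so an axial force P (same in every segment) develops. Compatibility: P · Σ Lᵢ/(AᵢEᵢ) = δ_free.
Σ Lᵢ/(AᵢEᵢ) = 320/(1125×149×10³) + 475/(1325×190×10³) = 3.796×10⁻⁶ mm/N.
So P = 0.5614 / 3.796×10⁻⁶ = 147.9 kN, tensile.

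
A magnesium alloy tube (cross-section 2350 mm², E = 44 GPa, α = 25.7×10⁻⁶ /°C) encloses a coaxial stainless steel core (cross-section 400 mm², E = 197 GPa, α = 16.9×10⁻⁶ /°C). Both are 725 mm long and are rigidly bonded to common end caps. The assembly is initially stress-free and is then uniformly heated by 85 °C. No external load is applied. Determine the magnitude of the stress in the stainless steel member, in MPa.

Both members must finish at the same length. With the larger α, the magnesium alloy tends to over-expand; the plates restrain it, putting the magnesium alloy in compression and the stainless steel in tension. With no external load the two internal forces are equal and opposite, magnitude P.
Setting the final lengths equal and cancelling L: (α₁ − α₂)ΔT = P/(A₁E₁) + P/(A₂E₂).
|α₁ − α₂|·ΔT = 8.8×10⁻⁶ × 85 = 0.000748.
1/(A₁E₁) + 1/(A₂E₂) = 1/(2350×44×10³) + 1/(400×197×10³) = 2.236×10⁻⁸ N⁻¹.
So P = 0.000748 / 2.236×10⁻⁸ = 33.45 kN.
σ_{stainless steel} = P/A₂ = 33450/400 = 83.63 MPa, tensile.

σ ≈ 83.6 MPa (tensile)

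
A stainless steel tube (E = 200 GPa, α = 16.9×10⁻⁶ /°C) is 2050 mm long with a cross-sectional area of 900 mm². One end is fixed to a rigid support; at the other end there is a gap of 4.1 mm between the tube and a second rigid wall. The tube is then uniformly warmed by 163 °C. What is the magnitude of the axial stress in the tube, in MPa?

σ ≈ 151 MPa (compressive)

If the wall were absent the tube would grow by αΔT L = 16.9×10⁻⁶ × 163 × 2050 = 5.647 mm.
After closing the 4.1 mm clearance, 5.647 − 4.1 = 1.547 mm of expansion remains to be suppressed by the wall.
Compatibility: PL/(AE) = 1.547 mm, so σ = P/A = E × (1.547/2050) = 150.9 MPa.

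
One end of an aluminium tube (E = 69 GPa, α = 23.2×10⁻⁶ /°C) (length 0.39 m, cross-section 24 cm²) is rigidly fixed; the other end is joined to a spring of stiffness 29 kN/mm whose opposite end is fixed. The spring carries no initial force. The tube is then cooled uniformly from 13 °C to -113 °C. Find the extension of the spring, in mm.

δ ≈ 1.07 mm

Free thermal contraction: δ_free = αΔT L = 23.2×10⁻⁶ × 126 × 390 = 1.14 mm.
Let P be the tensile force in the spring. The tube extends elastically by PL/(AE) and the spring stretches by P/k; together these equal δ_free.
So P = δ_free / [L/(AE) + 1/k] = 1.14 / [ 390/(2400×69×10³) + 1/(29×10³) ].
P = 1.14 / 3.684×10⁻⁵ = 30950 N.
Spring extension = P/k = 30950/(29×10³) = 1.067 mm.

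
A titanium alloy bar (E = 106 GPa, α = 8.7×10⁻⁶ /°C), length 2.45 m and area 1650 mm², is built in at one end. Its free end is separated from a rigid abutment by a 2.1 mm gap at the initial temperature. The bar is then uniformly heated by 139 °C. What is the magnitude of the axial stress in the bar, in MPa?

σ ≈ 37.3 MPa (compressive)

Free thermal elongation = αΔT L = 8.7×10⁻⁶ × 139 × 2450 = 2.963 mm.
The gap closes (δ_free > 2.1 mm) and the wall then resists a further 2.963 − 2.1 = 0.8628 mm of expansion.
That suppressed elongation corresponds to σ = E·Δ/L = 106×10³ × 0.8628/2450 = 37.33 MPa.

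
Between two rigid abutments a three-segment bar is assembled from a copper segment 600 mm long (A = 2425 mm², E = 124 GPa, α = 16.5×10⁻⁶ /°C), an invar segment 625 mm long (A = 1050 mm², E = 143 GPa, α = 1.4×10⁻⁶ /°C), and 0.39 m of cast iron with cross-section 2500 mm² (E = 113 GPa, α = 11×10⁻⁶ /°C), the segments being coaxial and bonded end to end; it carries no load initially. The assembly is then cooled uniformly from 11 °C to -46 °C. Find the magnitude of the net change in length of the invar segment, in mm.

Free thermal contraction of the whole bar: Σ αᵢΔT Lᵢ = 16.5×10⁻⁶×57×600 + 1.4×10⁻⁶×57×625 + 11×10⁻⁶×57×390 = 0.8587 mm.
Since the ends are fixed, an axial force P builds up, equal in every segment, with P · Σ Lᵢ/(AᵢEᵢ) = δ_free.
Σ Lᵢ/(AᵢEᵢ) = 600/(2425×124×10³) + 625/(1050×143×10³) + 390/(2500×113×10³) = 7.538×10⁻⁶ mm/N.
Hence P = δ_free / Σ(L/AE) = 0.8587/7.538×10⁻⁶ = 113.9 kN (tensile).
For the invar segment, free thermal change = 1.4×10⁻⁶×57×625 = 0.04988 mm and elastic change from P = 113900×625/(1050×143×10³) = 0.4742 mm; these oppose, so the net change is 0.424 mm (segment lengthens).

|ΔL| ≈ 0.424 mm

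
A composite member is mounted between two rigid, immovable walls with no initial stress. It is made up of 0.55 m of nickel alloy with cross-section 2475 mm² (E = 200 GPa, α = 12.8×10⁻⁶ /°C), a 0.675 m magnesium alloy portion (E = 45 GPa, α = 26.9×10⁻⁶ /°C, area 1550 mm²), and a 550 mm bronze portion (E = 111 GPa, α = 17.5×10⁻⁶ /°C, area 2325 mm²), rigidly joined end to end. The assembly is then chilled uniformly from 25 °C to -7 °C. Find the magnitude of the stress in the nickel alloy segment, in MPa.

If the supports were absent, the total length change would be Σ αᵢΔT Lᵢ = 12.8×10⁻⁶×32×550 + 26.9×10⁻⁶×32×675 + 17.5×10⁻⁶×32×550 = 1.114 mm.
The walls prevent any net length change, so an axial force P (same in every segment) develops. Compatibility: P · Σ Lᵢ/(AᵢEᵢ) = δ_free.
The series flexibility is Σ Lᵢ/(AᵢEᵢ) = 550/(2475×200×10³) + 675/(1550×45×10³) + 550/(2325×111×10³) = 1.292×10⁻⁵ mm/N.
P = 1.114 / 1.292×10⁻⁵ = 86250 N = 86.25 kN, tensile.
σ_{nickel alloy} = P / A = 86250 / 2475 = 34.85 MPa.

σ ≈ 34.8 MPa (tensile)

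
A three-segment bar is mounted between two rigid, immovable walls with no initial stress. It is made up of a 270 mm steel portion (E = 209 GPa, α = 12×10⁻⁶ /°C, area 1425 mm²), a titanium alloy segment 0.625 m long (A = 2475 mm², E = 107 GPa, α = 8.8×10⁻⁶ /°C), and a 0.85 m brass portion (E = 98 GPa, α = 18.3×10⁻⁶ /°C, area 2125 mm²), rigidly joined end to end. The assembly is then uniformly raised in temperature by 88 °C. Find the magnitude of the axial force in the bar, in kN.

With the walls removed the bar would change length by δ_free = Σ αᵢΔT Lᵢ = 12×10⁻⁶×88×270 + 8.8×10⁻⁶×88×625 + 18.3×10⁻⁶×88×850 = 2.138 mm.
The rigid supports impose zero overall length change; the single axial force P common to all segments must satisfy P Σ Lᵢ/(AᵢEᵢ) = δ_free.
The series flexibility is Σ Lᵢ/(AᵢEᵢ) = 270/(1425×209×10³) + 625/(2475×107×10³) + 850/(2125×98×10³) = 7.348×10⁻⁶ mm/N.
So P = 2.138 / 7.348×10⁻⁶ = 290.9 kN, compressive.

P ≈ 291 kN (compressive)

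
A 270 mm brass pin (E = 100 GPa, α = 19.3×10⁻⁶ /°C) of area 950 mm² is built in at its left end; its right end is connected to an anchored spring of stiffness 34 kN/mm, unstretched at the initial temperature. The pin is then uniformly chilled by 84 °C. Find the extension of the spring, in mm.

The unrestrained thermal change is αΔT L = 19.3×10⁻⁶ × 84 × 270 = 0.4377 mm.
With a force P in the spring, the elastic change of the pin is PL/(AE) and that of the spring is P/k; compatibility requires their sum to equal δ_free.
P [ L/(AE) + 1/k ] = δ_free → P [ 270/(950×100×10³) + 1/(34×10³) ] = 0.4377.
P = 0.4377 / 3.225×10⁻⁵ = 13570 N.
Spring extension = P/k = 13570/(34×10³) = 0.3992 mm.

δ ≈ 0.399 mm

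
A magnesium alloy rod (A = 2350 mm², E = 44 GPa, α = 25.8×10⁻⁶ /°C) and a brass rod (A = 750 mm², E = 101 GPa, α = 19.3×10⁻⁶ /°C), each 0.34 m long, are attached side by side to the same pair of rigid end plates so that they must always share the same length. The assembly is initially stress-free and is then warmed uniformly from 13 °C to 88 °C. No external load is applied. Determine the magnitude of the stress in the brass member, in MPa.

Equilibrium of a rigid end plate with no external load gives equal and opposite internal forces ±P in the two members. Since α_{magnesium alloy} > α_{brass}, heating drives the magnesium alloy into compression and the brass into tension.
Setting the final lengths equal and cancelling L: (α₁ − α₂)ΔT = P/(A₁E₁) + P/(A₂E₂).
|α₁ − α₂|·ΔT = 6.5×10⁻⁶ × 75 = 0.0004875.
1/(A₁E₁) + 1/(A₂E₂) = 1/(2350×44×10³) + 1/(750×101×10³) = 2.287×10⁻⁸ N⁻¹.
So P = 0.0004875 / 2.287×10⁻⁸ = 21.31 kN.
σ_{brass} = P/A₂ = 21310/750 = 28.42 MPa, tensile.

σ ≈ 28.4 MPa (tensile)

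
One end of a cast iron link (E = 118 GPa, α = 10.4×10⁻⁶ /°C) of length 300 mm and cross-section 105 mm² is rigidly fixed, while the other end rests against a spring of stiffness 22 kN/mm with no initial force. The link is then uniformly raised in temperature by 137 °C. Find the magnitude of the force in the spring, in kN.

P ≈ 6.14 kN

If the spring were absent the link would lengthen by αΔT L = 10.4×10⁻⁶ × 137 × 300 = 0.4274 mm.
With a force P in the spring, the elastic change of the link is PL/(AE) and that of the spring is P/k; compatibility requires their sum to equal δ_free.
So P = δ_free / [L/(AE) + 1/k] = 0.4274 / [ 300/(105×118×10³) + 1/(22×10³) ].
P = 0.4274 / 6.967×10⁻⁵ = 6135 N.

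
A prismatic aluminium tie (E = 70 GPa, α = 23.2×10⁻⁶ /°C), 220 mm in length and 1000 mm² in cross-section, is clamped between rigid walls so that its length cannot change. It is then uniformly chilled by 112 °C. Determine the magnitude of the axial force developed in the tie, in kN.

Full restraint means ε = 0, so the stress is σ = EαΔT = 70×10³ × 23.2×10⁻⁶ × 112 = 181.9 MPa.
P = AEαΔT = 1000 × 70×10³ × 23.2×10⁻⁶ × 112 = 181.9 kN (tensile).

P ≈ 182 kN (tensile)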